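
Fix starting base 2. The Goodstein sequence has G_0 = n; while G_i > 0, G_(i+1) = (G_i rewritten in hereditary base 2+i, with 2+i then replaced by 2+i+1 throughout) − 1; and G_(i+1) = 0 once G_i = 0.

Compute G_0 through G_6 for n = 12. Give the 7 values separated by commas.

(0) 12|_2 = 2^(2 + 1) + 2^2 ↦ 3^(3 + 1) + 3^3|_3 = 108 ⇒ 107
(1) 107|_3 = 3^(3 + 1) + 2·3^2 + 2·3 + 2 ↦ 4^(4 + 1) + 2·4^2 + 2·4 + 2|_4 = 1066 ⇒ 1065
(2) 1065|_4 = 4^(4 + 1) + 2·4^2 + 2·4 + 1 ↦ 5^(5 + 1) + 2·5^2 + 2·5 + 1|_5 = 15686 ⇒ 15685
(3) 15685|_5 = 5^(5 + 1) + 2·5^2 + 2·5 ↦ 6^(6 + 1) + 2·6^2 + 2·6|_6 = 280020 ⇒ 280019
(4) 280019|_6 = 6^(6 + 1) + 2·6^2 + 6 + 5 ↦ 7^(7 + 1) + 2·7^2 + 7 + 5|_7 = 5764911 ⇒ 5764910
(5) 5764910|_7 = 7^(7 + 1) + 2·7^2 + 7 + 4 ↦ 8^(8 + 1) + 2·8^2 + 8 + 4|_8 = 134217868 ⇒ 134217867

12, 107, 1065, 15685, 280019, 5764910, 134217867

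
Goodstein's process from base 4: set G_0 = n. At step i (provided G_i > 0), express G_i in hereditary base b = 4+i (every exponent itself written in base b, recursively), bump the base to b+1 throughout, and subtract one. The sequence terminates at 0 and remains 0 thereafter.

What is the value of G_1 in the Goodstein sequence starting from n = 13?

15

(0) 13|_4 = 3·4 + 1 ↦ 3·5 + 1|_5 = 16 ⇒ 15
(1) 15|_5 = 3·5 ↦ 3·6|_6 = 18 ⇒ 17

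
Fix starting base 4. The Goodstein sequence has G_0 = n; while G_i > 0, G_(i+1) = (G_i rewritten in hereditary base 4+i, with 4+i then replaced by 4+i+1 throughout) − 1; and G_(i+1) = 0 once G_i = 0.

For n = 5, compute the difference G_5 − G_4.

[0] 5 ≡ 4 + 1 (base 4). Lift 5: 6. −1: 5.
[1] 5 ≡ 5 (base 5). Lift 6: 6. −1: 5.
[2] 5 ≡ 5 (base 6). Lift 7: 5. −1: 4.
[3] 4 ≡ 4 (base 7). Lift 8: 4. −1: 3.
[4] 3 ≡ 3 (base 8). Lift 9: 3. −1: 2.

-1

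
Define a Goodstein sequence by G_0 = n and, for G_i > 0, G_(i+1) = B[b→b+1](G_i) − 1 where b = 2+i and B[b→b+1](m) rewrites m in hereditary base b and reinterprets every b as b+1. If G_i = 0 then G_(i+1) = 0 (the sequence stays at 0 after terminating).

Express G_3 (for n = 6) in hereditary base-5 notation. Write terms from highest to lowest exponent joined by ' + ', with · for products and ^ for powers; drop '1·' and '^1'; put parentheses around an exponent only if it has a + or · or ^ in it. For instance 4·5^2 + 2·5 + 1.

5^5

(0) 6|_2 = 2^2 + 2 ↦ 3^3 + 3|_3 = 30 ⇒ 29
(1) 29|_3 = 3^3 + 2 ↦ 4^4 + 2|_4 = 258 ⇒ 257
(2) 257|_4 = 4^4 + 1 ↦ 5^5 + 1|_5 = 3126 ⇒ 3125
(3) 3125|_5 = 5^5 ↦ 6^6|_6 = 46656 ⇒ 46655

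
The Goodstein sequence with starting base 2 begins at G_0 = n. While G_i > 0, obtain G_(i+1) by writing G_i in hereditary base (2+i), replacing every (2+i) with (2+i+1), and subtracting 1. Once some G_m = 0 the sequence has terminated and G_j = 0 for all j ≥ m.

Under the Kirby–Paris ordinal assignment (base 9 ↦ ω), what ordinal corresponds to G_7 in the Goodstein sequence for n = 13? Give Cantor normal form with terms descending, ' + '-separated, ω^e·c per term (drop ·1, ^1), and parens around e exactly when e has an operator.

base 2: 13 = 2^(2 + 1) + 2^2 + 1; at 3: 3^(3 + 1) + 3^3 + 1 = 109; next = 108
base 3: 108 = 3^(3 + 1) + 3^3; at 4: 4^(4 + 1) + 4^4 = 1280; next = 1279
base 4: 1279 = 4^(4 + 1) + 3·4^3 + 3·4^2 + 3·4 + 3; at 5: 5^(5 + 1) + 3·5^3 + 3·5^2 + 3·5 + 3 = 16093; next = 16092
base 5: 16092 = 5^(5 + 1) + 3·5^3 + 3·5^2 + 3·5 + 2; at 6: 6^(6 + 1) + 3·6^3 + 3·6^2 + 3·6 + 2 = 280712; next = 280711
base 6: 280711 = 6^(6 + 1) + 3·6^3 + 3·6^2 + 3·6 + 1; at 7: 7^(7 + 1) + 3·7^3 + 3·7^2 + 3·7 + 1 = 5765999; next = 5765998
base 7: 5765998 = 7^(7 + 1) + 3·7^3 + 3·7^2 + 3·7; at 8: 8^(8 + 1) + 3·8^3 + 3·8^2 + 3·8 = 134219480; next = 134219479
base 8: 134219479 = 8^(8 + 1) + 3·8^3 + 3·8^2 + 2·8 + 7; at 9: 9^(9 + 1) + 3·9^3 + 3·9^2 + 2·9 + 7 = 3486786856; next = 3486786855

ω^(ω + 1) + ω^3·3 + ω^2·3 + ω·2 + 6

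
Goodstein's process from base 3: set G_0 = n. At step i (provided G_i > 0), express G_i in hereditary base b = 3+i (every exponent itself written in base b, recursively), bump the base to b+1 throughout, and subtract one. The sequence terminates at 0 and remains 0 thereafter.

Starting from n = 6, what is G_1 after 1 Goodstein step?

step 0: 6 = 2·3; sub 4 for 3: 2·4; = 8; G_1 = 8−1 = 7
step 1: 7 = 4 + 3; sub 5 for 4: 5 + 3; = 8; G_2 = 8−1 = 7

7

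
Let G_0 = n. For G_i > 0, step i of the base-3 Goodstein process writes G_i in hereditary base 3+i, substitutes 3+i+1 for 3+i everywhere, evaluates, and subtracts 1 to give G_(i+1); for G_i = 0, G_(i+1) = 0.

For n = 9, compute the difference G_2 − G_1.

base 3: 9 = 3^2; at 4: 4^2 = 16; next = 15
base 4: 15 = 3·4 + 3; at 5: 3·5 + 3 = 18; next = 17

2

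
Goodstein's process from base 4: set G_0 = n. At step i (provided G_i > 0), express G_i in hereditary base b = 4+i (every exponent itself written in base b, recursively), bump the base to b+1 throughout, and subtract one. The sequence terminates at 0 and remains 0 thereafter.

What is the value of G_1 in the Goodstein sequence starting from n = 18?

26

G_0 = 18. HB_4(18) = 4^2 + 2. Bump = 27. G_1 = 26.
G_1 = 26. HB_5(26) = 5^2 + 1. Bump = 37. G_2 = 36.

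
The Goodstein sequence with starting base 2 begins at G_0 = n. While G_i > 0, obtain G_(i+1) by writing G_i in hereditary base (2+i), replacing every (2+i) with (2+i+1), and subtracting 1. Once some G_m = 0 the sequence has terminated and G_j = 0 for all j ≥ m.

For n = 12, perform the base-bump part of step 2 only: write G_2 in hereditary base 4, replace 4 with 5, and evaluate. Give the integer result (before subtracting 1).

step 0: 12 = 2^(2 + 1) + 2^2; sub 3 for 2: 3^(3 + 1) + 3^3; = 108; G_1 = 108−1 = 107
step 1: 107 = 3^(3 + 1) + 2·3^2 + 2·3 + 2; sub 4 for 3: 4^(4 + 1) + 2·4^2 + 2·4 + 2; = 1066; G_2 = 1066−1 = 1065
step 2: 1065 = 4^(4 + 1) + 2·4^2 + 2·4 + 1; sub 5 for 4: 5^(5 + 1) + 2·5^2 + 2·5 + 1; = 15686; G_3 = 15686−1 = 15685

15686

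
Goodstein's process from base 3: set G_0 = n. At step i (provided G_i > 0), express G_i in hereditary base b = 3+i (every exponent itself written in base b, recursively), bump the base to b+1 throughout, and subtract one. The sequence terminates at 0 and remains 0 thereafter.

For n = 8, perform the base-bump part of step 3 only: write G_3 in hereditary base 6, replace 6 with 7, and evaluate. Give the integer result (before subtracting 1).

[0] 8 ≡ 2·3 + 2 (base 3). Lift 4: 10. −1: 9.
[1] 9 ≡ 2·4 + 1 (base 4). Lift 5: 11. −1: 10.
[2] 10 ≡ 2·5 (base 5). Lift 6: 12. −1: 11.

12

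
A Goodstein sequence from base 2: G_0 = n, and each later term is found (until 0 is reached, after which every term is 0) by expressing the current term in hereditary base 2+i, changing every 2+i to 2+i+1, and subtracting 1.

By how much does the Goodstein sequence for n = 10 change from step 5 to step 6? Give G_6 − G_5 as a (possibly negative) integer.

79857569

i=0: 10 = 2^(2 + 1) + 2 (b=2); 2→3: 3^(3 + 1) + 3 = 84; 84−1 = 83
i=1: 83 = 3^(3 + 1) + 2 (b=3); 3→4: 4^(4 + 1) + 2 = 1026; 1026−1 = 1025
i=2: 1025 = 4^(4 + 1) + 1 (b=4); 4→5: 5^(5 + 1) + 1 = 15626; 15626−1 = 15625
i=3: 15625 = 5^(5 + 1) (b=5); 5→6: 6^(6 + 1) = 279936; 279936−1 = 279935
i=4: 279935 = 5·6^6 + 5·6^5 + 5·6^4 + 5·6^3 + 5·6^2 + 5·6 + 5 (b=6); 6→7: 5·7^7 + 5·7^5 + 5·7^4 + 5·7^3 + 5·7^2 + 5·7 + 5 = 4215755; 4215755−1 = 4215754
i=5: 4215754 = 5·7^7 + 5·7^5 + 5·7^4 + 5·7^3 + 5·7^2 + 5·7 + 4 (b=7); 7→8: 5·8^8 + 5·8^5 + 5·8^4 + 5·8^3 + 5·8^2 + 5·8 + 4 = 84073324; 84073324−1 = 84073323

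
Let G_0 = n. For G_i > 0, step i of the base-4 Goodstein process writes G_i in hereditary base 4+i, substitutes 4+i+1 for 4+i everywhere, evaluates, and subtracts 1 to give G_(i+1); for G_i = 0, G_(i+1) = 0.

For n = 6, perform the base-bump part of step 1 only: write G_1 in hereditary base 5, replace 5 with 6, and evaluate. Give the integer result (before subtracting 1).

7

[0] 6 ≡ 4 + 2 (base 4). Lift 5: 7. −1: 6.
[1] 6 ≡ 5 + 1 (base 5). Lift 6: 7. −1: 6.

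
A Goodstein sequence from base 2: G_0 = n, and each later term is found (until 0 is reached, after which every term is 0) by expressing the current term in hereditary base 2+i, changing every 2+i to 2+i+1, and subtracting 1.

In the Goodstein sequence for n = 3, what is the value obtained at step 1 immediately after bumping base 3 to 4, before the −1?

4

[0] 3 ≡ 2 + 1 (base 2). Lift 3: 4. −1: 3.
[1] 3 ≡ 3 (base 3). Lift 4: 4. −1: 3.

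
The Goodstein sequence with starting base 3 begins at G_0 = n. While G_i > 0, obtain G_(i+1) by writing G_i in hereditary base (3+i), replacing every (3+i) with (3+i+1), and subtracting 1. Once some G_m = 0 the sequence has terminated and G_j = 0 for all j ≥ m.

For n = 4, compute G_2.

4

(0) 4|_3 = 3 + 1 ↦ 4 + 1|_4 = 5 ⇒ 4
(1) 4|_4 = 4 ↦ 5|_5 = 5 ⇒ 4
(2) 4|_5 = 4 ↦ 4|_6 = 4 ⇒ 3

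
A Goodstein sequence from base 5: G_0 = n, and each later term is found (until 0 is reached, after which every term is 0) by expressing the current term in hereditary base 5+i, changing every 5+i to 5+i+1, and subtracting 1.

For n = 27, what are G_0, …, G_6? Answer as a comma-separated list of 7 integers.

i=0: 27 = 5^2 + 2 (b=5); 5→6: 6^2 + 2 = 38; 38−1 = 37
i=1: 37 = 6^2 + 1 (b=6); 6→7: 7^2 + 1 = 50; 50−1 = 49
i=2: 49 = 7^2 (b=7); 7→8: 8^2 = 64; 64−1 = 63
i=3: 63 = 7·8 + 7 (b=8); 8→9: 7·9 + 7 = 70; 70−1 = 69
i=4: 69 = 7·9 + 6 (b=9); 9→10: 7·10 + 6 = 76; 76−1 = 75
i=5: 75 = 7·10 + 5 (b=10); 10→11: 7·11 + 5 = 82; 82−1 = 81

27, 37, 49, 63, 69, 75, 81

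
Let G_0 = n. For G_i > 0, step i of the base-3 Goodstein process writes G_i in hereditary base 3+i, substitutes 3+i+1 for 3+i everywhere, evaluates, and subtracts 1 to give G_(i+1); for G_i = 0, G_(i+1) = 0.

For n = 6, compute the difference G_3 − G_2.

step 0: 6 = 2·3; sub 4 for 3: 2·4; = 8; G_1 = 8−1 = 7
step 1: 7 = 4 + 3; sub 5 for 4: 5 + 3; = 8; G_2 = 8−1 = 7
step 2: 7 = 5 + 2; sub 6 for 5: 6 + 2; = 8; G_3 = 8−1 = 7

0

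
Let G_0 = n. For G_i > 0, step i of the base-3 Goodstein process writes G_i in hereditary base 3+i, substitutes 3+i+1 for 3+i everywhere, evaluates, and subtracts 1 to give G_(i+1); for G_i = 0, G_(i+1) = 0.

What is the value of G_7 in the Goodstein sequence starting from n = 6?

5

[0] 6 ≡ 2·3 (base 3). Lift 4: 8. −1: 7.
[1] 7 ≡ 4 + 3 (base 4). Lift 5: 8. −1: 7.
[2] 7 ≡ 5 + 2 (base 5). Lift 6: 8. −1: 7.
[3] 7 ≡ 6 + 1 (base 6). Lift 7: 8. −1: 7.
[4] 7 ≡ 7 (base 7). Lift 8: 8. −1: 7.
[5] 7 ≡ 7 (base 8). Lift 9: 7. −1: 6.
[6] 6 ≡ 6 (base 9). Lift 10: 6. −1: 5.
[7] 5 ≡ 5 (base 10). Lift 11: 5. −1: 4.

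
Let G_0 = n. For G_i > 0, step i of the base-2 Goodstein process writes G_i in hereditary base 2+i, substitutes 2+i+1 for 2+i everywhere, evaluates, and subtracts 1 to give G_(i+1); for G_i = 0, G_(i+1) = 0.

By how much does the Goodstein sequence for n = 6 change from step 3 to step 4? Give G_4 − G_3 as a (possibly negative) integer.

base 2: 6 = 2^2 + 2; at 3: 3^3 + 3 = 30; next = 29
base 3: 29 = 3^3 + 2; at 4: 4^4 + 2 = 258; next = 257
base 4: 257 = 4^4 + 1; at 5: 5^5 + 1 = 3126; next = 3125
base 5: 3125 = 5^5; at 6: 6^6 = 46656; next = 46655

43530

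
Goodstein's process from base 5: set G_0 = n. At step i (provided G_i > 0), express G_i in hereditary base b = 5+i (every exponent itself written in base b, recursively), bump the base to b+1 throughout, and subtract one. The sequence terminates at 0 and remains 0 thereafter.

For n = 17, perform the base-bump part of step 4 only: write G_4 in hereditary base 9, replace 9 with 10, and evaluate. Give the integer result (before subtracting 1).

17 —HB5→ 3·5 + 2 —bump→ 3·6 + 2 = 20 —(−1)→ 19
19 —HB6→ 3·6 + 1 —bump→ 3·7 + 1 = 22 —(−1)→ 21
21 —HB7→ 3·7 —bump→ 3·8 = 24 —(−1)→ 23
23 —HB8→ 2·8 + 7 —bump→ 2·9 + 7 = 25 —(−1)→ 24
24 —HB9→ 2·9 + 6 —bump→ 2·10 + 6 = 26 —(−1)→ 25

26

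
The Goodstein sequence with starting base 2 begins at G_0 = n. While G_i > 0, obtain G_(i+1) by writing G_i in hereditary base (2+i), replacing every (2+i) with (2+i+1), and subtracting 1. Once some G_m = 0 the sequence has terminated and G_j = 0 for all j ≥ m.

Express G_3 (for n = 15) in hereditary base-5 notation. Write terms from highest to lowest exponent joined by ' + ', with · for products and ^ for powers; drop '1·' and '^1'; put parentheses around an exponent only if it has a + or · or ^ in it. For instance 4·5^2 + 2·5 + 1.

5^(5 + 1) + 5^5 + 2

(0) 15|_2 = 2^(2 + 1) + 2^2 + 2 + 1 ↦ 3^(3 + 1) + 3^3 + 3 + 1|_3 = 112 ⇒ 111
(1) 111|_3 = 3^(3 + 1) + 3^3 + 3 ↦ 4^(4 + 1) + 4^4 + 4|_4 = 1284 ⇒ 1283
(2) 1283|_4 = 4^(4 + 1) + 4^4 + 3 ↦ 5^(5 + 1) + 5^5 + 3|_5 = 18753 ⇒ 18752
(3) 18752|_5 = 5^(5 + 1) + 5^5 + 2 ↦ 6^(6 + 1) + 6^6 + 2|_6 = 326594 ⇒ 326593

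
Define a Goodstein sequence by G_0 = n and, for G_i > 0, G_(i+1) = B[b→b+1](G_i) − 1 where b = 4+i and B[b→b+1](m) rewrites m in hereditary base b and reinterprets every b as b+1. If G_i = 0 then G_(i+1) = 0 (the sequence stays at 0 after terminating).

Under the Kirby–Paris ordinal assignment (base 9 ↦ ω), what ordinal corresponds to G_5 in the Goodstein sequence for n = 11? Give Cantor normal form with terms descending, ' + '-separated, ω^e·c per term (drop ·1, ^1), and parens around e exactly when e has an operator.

ω + 6

step 0: 11 = 2·4 + 3; sub 5 for 4: 2·5 + 3; = 13; G_1 = 13−1 = 12
step 1: 12 = 2·5 + 2; sub 6 for 5: 2·6 + 2; = 14; G_2 = 14−1 = 13
step 2: 13 = 2·6 + 1; sub 7 for 6: 2·7 + 1; = 15; G_3 = 15−1 = 14
step 3: 14 = 2·7; sub 8 for 7: 2·8; = 16; G_4 = 16−1 = 15
step 4: 15 = 8 + 7; sub 9 for 8: 9 + 7; = 16; G_5 = 16−1 = 15
step 5: 15 = 9 + 6; sub 10 for 9: 10 + 6; = 16; G_6 = 16−1 = 15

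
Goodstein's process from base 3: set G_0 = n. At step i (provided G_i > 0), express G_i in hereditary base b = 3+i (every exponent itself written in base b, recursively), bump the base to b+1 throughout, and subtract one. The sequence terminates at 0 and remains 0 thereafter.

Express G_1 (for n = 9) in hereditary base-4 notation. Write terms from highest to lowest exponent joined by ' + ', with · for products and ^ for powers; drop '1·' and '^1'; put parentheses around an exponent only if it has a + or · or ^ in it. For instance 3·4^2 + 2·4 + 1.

3·4 + 3

G_0=9  [base 3] 3^2  →[3↦4]→  4^2 = 16  −1 ⇒ G_1=15
G_1=15  [base 4] 3·4 + 3  →[4↦5]→  3·5 + 3 = 18  −1 ⇒ G_2=17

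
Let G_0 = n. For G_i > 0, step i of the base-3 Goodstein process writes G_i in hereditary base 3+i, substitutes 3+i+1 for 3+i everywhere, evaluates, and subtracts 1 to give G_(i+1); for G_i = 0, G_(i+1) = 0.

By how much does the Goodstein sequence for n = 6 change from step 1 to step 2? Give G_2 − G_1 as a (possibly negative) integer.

base 3: 6 = 2·3; at 4: 2·4 = 8; next = 7
base 4: 7 = 4 + 3; at 5: 5 + 3 = 8; next = 7

0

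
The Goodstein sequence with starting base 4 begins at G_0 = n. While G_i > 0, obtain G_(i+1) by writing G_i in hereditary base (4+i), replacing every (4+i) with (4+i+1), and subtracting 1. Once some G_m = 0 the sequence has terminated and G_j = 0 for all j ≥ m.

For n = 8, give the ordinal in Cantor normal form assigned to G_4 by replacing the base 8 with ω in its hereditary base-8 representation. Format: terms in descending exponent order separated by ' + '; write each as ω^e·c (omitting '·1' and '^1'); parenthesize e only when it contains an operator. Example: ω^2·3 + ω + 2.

ω + 1

i=0: 8 = 2·4 (b=4); 4→5: 2·5 = 10; 10−1 = 9
i=1: 9 = 5 + 4 (b=5); 5→6: 6 + 4 = 10; 10−1 = 9
i=2: 9 = 6 + 3 (b=6); 6→7: 7 + 3 = 10; 10−1 = 9
i=3: 9 = 7 + 2 (b=7); 7→8: 8 + 2 = 10; 10−1 = 9
i=4: 9 = 8 + 1 (b=8); 8→9: 9 + 1 = 10; 10−1 = 9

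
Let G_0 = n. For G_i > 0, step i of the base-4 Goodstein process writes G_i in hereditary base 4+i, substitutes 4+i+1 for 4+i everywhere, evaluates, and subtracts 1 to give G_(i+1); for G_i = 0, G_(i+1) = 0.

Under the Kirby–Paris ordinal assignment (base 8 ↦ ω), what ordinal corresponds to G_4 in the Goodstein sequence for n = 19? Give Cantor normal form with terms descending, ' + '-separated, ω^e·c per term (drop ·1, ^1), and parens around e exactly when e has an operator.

i=0: 19 = 4^2 + 3 (b=4); 4→5: 5^2 + 3 = 28; 28−1 = 27
i=1: 27 = 5^2 + 2 (b=5); 5→6: 6^2 + 2 = 38; 38−1 = 37
i=2: 37 = 6^2 + 1 (b=6); 6→7: 7^2 + 1 = 50; 50−1 = 49
i=3: 49 = 7^2 (b=7); 7→8: 8^2 = 64; 64−1 = 63
i=4: 63 = 7·8 + 7 (b=8); 8→9: 7·9 + 7 = 70; 70−1 = 69

ω·7 + 7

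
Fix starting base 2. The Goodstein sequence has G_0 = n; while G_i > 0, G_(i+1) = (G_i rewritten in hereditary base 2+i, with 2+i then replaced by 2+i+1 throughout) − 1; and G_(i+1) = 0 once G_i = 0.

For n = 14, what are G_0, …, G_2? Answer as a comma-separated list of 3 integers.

14, 110, 1281

[0] 14 ≡ 2^(2 + 1) + 2^2 + 2 (base 2). Lift 3: 111. −1: 110.
[1] 110 ≡ 3^(3 + 1) + 3^3 + 2 (base 3). Lift 4: 1282. −1: 1281.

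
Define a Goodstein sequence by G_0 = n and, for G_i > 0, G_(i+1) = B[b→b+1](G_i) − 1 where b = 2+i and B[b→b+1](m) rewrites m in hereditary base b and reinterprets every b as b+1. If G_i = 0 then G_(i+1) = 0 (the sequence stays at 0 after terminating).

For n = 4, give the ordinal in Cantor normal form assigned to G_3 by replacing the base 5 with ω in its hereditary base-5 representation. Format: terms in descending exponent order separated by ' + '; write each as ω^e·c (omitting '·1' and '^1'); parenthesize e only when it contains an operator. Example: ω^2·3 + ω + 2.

[0] 4 ≡ 2^2 (base 2). Lift 3: 27. −1: 26.
[1] 26 ≡ 2·3^2 + 2·3 + 2 (base 3). Lift 4: 42. −1: 41.
[2] 41 ≡ 2·4^2 + 2·4 + 1 (base 4). Lift 5: 61. −1: 60.
[3] 60 ≡ 2·5^2 + 2·5 (base 5). Lift 6: 84. −1: 83.

ω^2·2 + ω·2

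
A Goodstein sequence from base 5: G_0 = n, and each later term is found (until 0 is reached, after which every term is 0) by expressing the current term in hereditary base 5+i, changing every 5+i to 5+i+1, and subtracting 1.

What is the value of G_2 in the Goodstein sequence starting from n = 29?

base 5: 29 = 5^2 + 4; at 6: 6^2 + 4 = 40; next = 39
base 6: 39 = 6^2 + 3; at 7: 7^2 + 3 = 52; next = 51
base 7: 51 = 7^2 + 2; at 8: 8^2 + 2 = 66; next = 65

51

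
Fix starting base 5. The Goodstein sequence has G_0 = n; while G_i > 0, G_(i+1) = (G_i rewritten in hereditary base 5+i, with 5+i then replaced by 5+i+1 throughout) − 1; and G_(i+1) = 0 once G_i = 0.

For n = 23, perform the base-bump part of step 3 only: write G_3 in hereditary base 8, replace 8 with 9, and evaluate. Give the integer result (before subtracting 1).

step 0: 23 = 4·5 + 3; sub 6 for 5: 4·6 + 3; = 27; G_1 = 27−1 = 26
step 1: 26 = 4·6 + 2; sub 7 for 6: 4·7 + 2; = 30; G_2 = 30−1 = 29
step 2: 29 = 4·7 + 1; sub 8 for 7: 4·8 + 1; = 33; G_3 = 33−1 = 32
step 3: 32 = 4·8; sub 9 for 8: 4·9; = 36; G_4 = 36−1 = 35

36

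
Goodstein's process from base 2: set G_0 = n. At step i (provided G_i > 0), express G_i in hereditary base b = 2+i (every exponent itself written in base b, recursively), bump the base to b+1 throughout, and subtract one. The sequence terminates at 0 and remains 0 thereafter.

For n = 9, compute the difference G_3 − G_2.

8819

base 2: 9 = 2^(2 + 1) + 1; at 3: 3^(3 + 1) + 1 = 82; next = 81
base 3: 81 = 3^(3 + 1); at 4: 4^(4 + 1) = 1024; next = 1023
base 4: 1023 = 3·4^4 + 3·4^3 + 3·4^2 + 3·4 + 3; at 5: 3·5^5 + 3·5^3 + 3·5^2 + 3·5 + 3 = 9843; next = 9842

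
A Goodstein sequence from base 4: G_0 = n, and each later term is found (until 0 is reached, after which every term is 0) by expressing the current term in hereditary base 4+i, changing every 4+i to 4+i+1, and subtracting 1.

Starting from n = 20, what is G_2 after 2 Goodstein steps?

39

[0] 20 ≡ 4^2 + 4 (base 4). Lift 5: 30. −1: 29.
[1] 29 ≡ 5^2 + 4 (base 5). Lift 6: 40. −1: 39.
[2] 39 ≡ 6^2 + 3 (base 6). Lift 7: 52. −1: 51.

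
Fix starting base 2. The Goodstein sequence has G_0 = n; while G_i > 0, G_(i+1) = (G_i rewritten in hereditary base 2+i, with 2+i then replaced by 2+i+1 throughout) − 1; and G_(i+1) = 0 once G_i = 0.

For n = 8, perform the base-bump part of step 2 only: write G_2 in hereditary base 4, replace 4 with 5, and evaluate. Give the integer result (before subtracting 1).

base 2: 8 = 2^(2 + 1); at 3: 3^(3 + 1) = 81; next = 80
base 3: 80 = 2·3^3 + 2·3^2 + 2·3 + 2; at 4: 2·4^4 + 2·4^2 + 2·4 + 2 = 554; next = 553
base 4: 553 = 2·4^4 + 2·4^2 + 2·4 + 1; at 5: 2·5^5 + 2·5^2 + 2·5 + 1 = 6311; next = 6310

6311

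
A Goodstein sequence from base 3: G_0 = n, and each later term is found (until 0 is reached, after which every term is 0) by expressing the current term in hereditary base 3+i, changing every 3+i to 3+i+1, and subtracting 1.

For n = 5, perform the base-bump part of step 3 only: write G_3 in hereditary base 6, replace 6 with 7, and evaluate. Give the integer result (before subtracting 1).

5 —HB3→ 3 + 2 —bump→ 4 + 2 = 6 —(−1)→ 5
5 —HB4→ 4 + 1 —bump→ 5 + 1 = 6 —(−1)→ 5
5 —HB5→ 5 —bump→ 6 = 6 —(−1)→ 5
5 —HB6→ 5 —bump→ 5 = 5 —(−1)→ 4

5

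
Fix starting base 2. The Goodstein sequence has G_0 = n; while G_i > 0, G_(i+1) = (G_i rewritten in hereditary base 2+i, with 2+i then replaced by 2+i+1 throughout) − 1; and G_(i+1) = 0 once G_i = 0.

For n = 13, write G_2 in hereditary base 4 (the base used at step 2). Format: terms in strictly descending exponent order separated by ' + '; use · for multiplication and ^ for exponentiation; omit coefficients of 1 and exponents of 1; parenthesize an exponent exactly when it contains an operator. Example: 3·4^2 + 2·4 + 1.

base 2: 13 = 2^(2 + 1) + 2^2 + 1; at 3: 3^(3 + 1) + 3^3 + 1 = 109; next = 108
base 3: 108 = 3^(3 + 1) + 3^3; at 4: 4^(4 + 1) + 4^4 = 1280; next = 1279
base 4: 1279 = 4^(4 + 1) + 3·4^3 + 3·4^2 + 3·4 + 3; at 5: 5^(5 + 1) + 3·5^3 + 3·5^2 + 3·5 + 3 = 16093; next = 16092

4^(4 + 1) + 3·4^3 + 3·4^2 + 3·4 + 3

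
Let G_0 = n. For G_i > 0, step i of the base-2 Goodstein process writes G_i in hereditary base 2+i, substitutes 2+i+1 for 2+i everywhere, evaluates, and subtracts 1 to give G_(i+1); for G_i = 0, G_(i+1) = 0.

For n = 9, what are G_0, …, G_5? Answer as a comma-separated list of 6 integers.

base 2: 9 = 2^(2 + 1) + 1; at 3: 3^(3 + 1) + 1 = 82; next = 81
base 3: 81 = 3^(3 + 1); at 4: 4^(4 + 1) = 1024; next = 1023
base 4: 1023 = 3·4^4 + 3·4^3 + 3·4^2 + 3·4 + 3; at 5: 3·5^5 + 3·5^3 + 3·5^2 + 3·5 + 3 = 9843; next = 9842
base 5: 9842 = 3·5^5 + 3·5^3 + 3·5^2 + 3·5 + 2; at 6: 3·6^6 + 3·6^3 + 3·6^2 + 3·6 + 2 = 140744; next = 140743
base 6: 140743 = 3·6^6 + 3·6^3 + 3·6^2 + 3·6 + 1; at 7: 3·7^7 + 3·7^3 + 3·7^2 + 3·7 + 1 = 2471827; next = 2471826

9, 81, 1023, 9842, 140743, 2471826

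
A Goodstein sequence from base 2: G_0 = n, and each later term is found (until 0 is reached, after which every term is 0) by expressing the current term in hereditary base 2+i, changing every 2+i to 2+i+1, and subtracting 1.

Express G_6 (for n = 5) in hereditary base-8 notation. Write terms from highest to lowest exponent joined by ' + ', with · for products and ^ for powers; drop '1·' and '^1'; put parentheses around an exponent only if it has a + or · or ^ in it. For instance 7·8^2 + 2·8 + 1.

G_0=5  [base 2] 2^2 + 1  →[2↦3]→  3^3 + 1 = 28  −1 ⇒ G_1=27
G_1=27  [base 3] 3^3  →[3↦4]→  4^4 = 256  −1 ⇒ G_2=255
G_2=255  [base 4] 3·4^3 + 3·4^2 + 3·4 + 3  →[4↦5]→  3·5^3 + 3·5^2 + 3·5 + 3 = 468  −1 ⇒ G_3=467
G_3=467  [base 5] 3·5^3 + 3·5^2 + 3·5 + 2  →[5↦6]→  3·6^3 + 3·6^2 + 3·6 + 2 = 776  −1 ⇒ G_4=775
G_4=775  [base 6] 3·6^3 + 3·6^2 + 3·6 + 1  →[6↦7]→  3·7^3 + 3·7^2 + 3·7 + 1 = 1198  −1 ⇒ G_5=1197
G_5=1197  [base 7] 3·7^3 + 3·7^2 + 3·7  →[7↦8]→  3·8^3 + 3·8^2 + 3·8 = 1752  −1 ⇒ G_6=1751
G_6=1751  [base 8] 3·8^3 + 3·8^2 + 2·8 + 7  →[8↦9]→  3·9^3 + 3·9^2 + 2·9 + 7 = 2455  −1 ⇒ G_7=2454

3·8^3 + 3·8^2 + 2·8 + 7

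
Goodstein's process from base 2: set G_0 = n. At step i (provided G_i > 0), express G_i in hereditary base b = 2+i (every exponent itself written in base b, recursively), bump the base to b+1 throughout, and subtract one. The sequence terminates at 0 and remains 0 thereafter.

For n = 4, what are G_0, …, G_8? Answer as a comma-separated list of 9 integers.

4, 26, 41, 60, 83, 109, 139, 173, 211

[0] 4 ≡ 2^2 (base 2). Lift 3: 27. −1: 26.
[1] 26 ≡ 2·3^2 + 2·3 + 2 (base 3). Lift 4: 42. −1: 41.
[2] 41 ≡ 2·4^2 + 2·4 + 1 (base 4). Lift 5: 61. −1: 60.
[3] 60 ≡ 2·5^2 + 2·5 (base 5). Lift 6: 84. −1: 83.
[4] 83 ≡ 2·6^2 + 6 + 5 (base 6). Lift 7: 110. −1: 109.
[5] 109 ≡ 2·7^2 + 7 + 4 (base 7). Lift 8: 140. −1: 139.
[6] 139 ≡ 2·8^2 + 8 + 3 (base 8). Lift 9: 174. −1: 173.
[7] 173 ≡ 2·9^2 + 9 + 2 (base 9). Lift 10: 212. −1: 211.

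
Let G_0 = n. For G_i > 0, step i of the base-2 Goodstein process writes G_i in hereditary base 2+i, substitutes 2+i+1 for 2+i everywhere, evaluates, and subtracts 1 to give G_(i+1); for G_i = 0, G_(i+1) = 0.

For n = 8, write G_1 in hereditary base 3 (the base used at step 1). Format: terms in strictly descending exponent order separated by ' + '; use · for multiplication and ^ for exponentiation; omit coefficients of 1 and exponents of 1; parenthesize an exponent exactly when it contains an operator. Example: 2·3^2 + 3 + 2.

[0] 8 ≡ 2^(2 + 1) (base 2). Lift 3: 81. −1: 80.
[1] 80 ≡ 2·3^3 + 2·3^2 + 2·3 + 2 (base 3). Lift 4: 554. −1: 553.

2·3^3 + 2·3^2 + 2·3 + 2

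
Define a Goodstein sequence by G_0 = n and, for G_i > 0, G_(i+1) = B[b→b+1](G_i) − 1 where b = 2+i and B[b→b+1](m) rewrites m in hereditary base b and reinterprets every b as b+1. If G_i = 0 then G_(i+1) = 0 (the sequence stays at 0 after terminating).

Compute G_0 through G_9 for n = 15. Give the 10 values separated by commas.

15, 111, 1283, 18752, 326593, 6588344, 150994943, 3524450280, 100077777775, 3138578427934

step 0: 15 = 2^(2 + 1) + 2^2 + 2 + 1; sub 3 for 2: 3^(3 + 1) + 3^3 + 3 + 1; = 112; G_1 = 112−1 = 111
step 1: 111 = 3^(3 + 1) + 3^3 + 3; sub 4 for 3: 4^(4 + 1) + 4^4 + 4; = 1284; G_2 = 1284−1 = 1283
step 2: 1283 = 4^(4 + 1) + 4^4 + 3; sub 5 for 4: 5^(5 + 1) + 5^5 + 3; = 18753; G_3 = 18753−1 = 18752
step 3: 18752 = 5^(5 + 1) + 5^5 + 2; sub 6 for 5: 6^(6 + 1) + 6^6 + 2; = 326594; G_4 = 326594−1 = 326593
step 4: 326593 = 6^(6 + 1) + 6^6 + 1; sub 7 for 6: 7^(7 + 1) + 7^7 + 1; = 6588345; G_5 = 6588345−1 = 6588344
step 5: 6588344 = 7^(7 + 1) + 7^7; sub 8 for 7: 8^(8 + 1) + 8^8; = 150994944; G_6 = 150994944−1 = 150994943
step 6: 150994943 = 8^(8 + 1) + 7·8^7 + 7·8^6 + 7·8^5 + 7·8^4 + 7·8^3 + 7·8^2 + 7·8 + 7; sub 9 for 8: 9^(9 + 1) + 7·9^7 + 7·9^6 + 7·9^5 + 7·9^4 + 7·9^3 + 7·9^2 + 7·9 + 7; = 3524450281; G_7 = 3524450281−1 = 3524450280
step 7: 3524450280 = 9^(9 + 1) + 7·9^7 + 7·9^6 + 7·9^5 + 7·9^4 + 7·9^3 + 7·9^2 + 7·9 + 6; sub 10 for 9: 10^(10 + 1) + 7·10^7 + 7·10^6 + 7·10^5 + 7·10^4 + 7·10^3 + 7·10^2 + 7·10 + 6; = 100077777776; G_8 = 100077777776−1 = 100077777775
step 8: 100077777775 = 10^(10 + 1) + 7·10^7 + 7·10^6 + 7·10^5 + 7·10^4 + 7·10^3 + 7·10^2 + 7·10 + 5; sub 11 for 10: 11^(11 + 1) + 7·11^7 + 7·11^6 + 7·11^5 + 7·11^4 + 7·11^3 + 7·11^2 + 7·11 + 5; = 3138578427935; G_9 = 3138578427935−1 = 3138578427934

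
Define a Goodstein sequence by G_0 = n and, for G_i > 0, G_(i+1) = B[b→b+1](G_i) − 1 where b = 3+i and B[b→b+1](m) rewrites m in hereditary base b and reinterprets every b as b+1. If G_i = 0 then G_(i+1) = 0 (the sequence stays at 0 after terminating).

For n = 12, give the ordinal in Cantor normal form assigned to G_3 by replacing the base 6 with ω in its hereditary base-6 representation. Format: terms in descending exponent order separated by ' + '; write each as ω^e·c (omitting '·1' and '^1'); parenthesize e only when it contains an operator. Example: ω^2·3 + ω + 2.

ω^2 + 1

base 3: 12 = 3^2 + 3; at 4: 4^2 + 4 = 20; next = 19
base 4: 19 = 4^2 + 3; at 5: 5^2 + 3 = 28; next = 27
base 5: 27 = 5^2 + 2; at 6: 6^2 + 2 = 38; next = 37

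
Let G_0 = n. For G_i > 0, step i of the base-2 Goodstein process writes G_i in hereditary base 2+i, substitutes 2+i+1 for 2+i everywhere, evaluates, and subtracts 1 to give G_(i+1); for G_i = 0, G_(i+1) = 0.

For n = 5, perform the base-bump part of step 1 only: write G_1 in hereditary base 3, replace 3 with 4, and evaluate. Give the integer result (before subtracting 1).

G_0 = 5. HB_2(5) = 2^2 + 1. Bump = 28. G_1 = 27.
G_1 = 27. HB_3(27) = 3^3. Bump = 256. G_2 = 255.

256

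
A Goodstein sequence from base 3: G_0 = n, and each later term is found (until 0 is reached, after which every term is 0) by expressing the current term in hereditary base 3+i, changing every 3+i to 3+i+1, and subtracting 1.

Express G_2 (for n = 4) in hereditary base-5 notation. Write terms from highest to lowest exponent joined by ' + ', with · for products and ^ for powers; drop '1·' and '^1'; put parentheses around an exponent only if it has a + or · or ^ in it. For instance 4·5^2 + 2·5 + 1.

G_0 = 4. HB_3(4) = 3 + 1. Bump = 5. G_1 = 4.
G_1 = 4. HB_4(4) = 4. Bump = 5. G_2 = 4.
G_2 = 4. HB_5(4) = 4. Bump = 4. G_3 = 3.

4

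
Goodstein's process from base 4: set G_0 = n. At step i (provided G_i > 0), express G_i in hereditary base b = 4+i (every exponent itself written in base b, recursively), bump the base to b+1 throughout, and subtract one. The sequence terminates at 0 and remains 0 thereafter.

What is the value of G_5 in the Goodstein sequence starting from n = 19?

69

[0] 19 ≡ 4^2 + 3 (base 4). Lift 5: 28. −1: 27.
[1] 27 ≡ 5^2 + 2 (base 5). Lift 6: 38. −1: 37.
[2] 37 ≡ 6^2 + 1 (base 6). Lift 7: 50. −1: 49.
[3] 49 ≡ 7^2 (base 7). Lift 8: 64. −1: 63.
[4] 63 ≡ 7·8 + 7 (base 8). Lift 9: 70. −1: 69.
[5] 69 ≡ 7·9 + 6 (base 9). Lift 10: 76. −1: 75.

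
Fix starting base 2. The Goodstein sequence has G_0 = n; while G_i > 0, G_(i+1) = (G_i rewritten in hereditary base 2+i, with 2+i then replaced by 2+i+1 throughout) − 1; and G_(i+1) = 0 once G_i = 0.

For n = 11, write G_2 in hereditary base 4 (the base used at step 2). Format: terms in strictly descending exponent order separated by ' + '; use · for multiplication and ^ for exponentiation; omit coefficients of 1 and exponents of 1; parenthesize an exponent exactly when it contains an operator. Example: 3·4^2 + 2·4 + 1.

4^(4 + 1) + 3

step 0: 11 = 2^(2 + 1) + 2 + 1; sub 3 for 2: 3^(3 + 1) + 3 + 1; = 85; G_1 = 85−1 = 84
step 1: 84 = 3^(3 + 1) + 3; sub 4 for 3: 4^(4 + 1) + 4; = 1028; G_2 = 1028−1 = 1027
step 2: 1027 = 4^(4 + 1) + 3; sub 5 for 4: 5^(5 + 1) + 3; = 15628; G_3 = 15628−1 = 15627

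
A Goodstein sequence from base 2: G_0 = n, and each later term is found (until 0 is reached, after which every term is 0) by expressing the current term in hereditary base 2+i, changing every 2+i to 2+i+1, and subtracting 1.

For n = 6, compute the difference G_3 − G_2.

2868

(0) 6|_2 = 2^2 + 2 ↦ 3^3 + 3|_3 = 30 ⇒ 29
(1) 29|_3 = 3^3 + 2 ↦ 4^4 + 2|_4 = 258 ⇒ 257
(2) 257|_4 = 4^4 + 1 ↦ 5^5 + 1|_5 = 3126 ⇒ 3125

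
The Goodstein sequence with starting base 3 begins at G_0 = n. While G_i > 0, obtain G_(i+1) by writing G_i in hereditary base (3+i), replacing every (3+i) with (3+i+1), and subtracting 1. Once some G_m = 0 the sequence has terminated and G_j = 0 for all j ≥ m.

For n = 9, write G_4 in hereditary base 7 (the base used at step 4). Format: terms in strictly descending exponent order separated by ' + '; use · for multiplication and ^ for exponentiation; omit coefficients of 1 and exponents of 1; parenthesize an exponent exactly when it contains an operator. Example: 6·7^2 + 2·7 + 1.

step 0: 9 = 3^2; sub 4 for 3: 4^2; = 16; G_1 = 16−1 = 15
step 1: 15 = 3·4 + 3; sub 5 for 4: 3·5 + 3; = 18; G_2 = 18−1 = 17
step 2: 17 = 3·5 + 2; sub 6 for 5: 3·6 + 2; = 20; G_3 = 20−1 = 19
step 3: 19 = 3·6 + 1; sub 7 for 6: 3·7 + 1; = 22; G_4 = 22−1 = 21
step 4: 21 = 3·7; sub 8 for 7: 3·8; = 24; G_5 = 24−1 = 23

3·7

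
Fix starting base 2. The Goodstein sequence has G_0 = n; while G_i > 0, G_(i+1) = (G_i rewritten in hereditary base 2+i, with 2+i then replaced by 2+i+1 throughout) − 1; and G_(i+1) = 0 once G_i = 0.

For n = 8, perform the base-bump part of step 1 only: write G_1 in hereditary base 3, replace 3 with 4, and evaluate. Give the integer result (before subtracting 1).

base 2: 8 = 2^(2 + 1); at 3: 3^(3 + 1) = 81; next = 80
base 3: 80 = 2·3^3 + 2·3^2 + 2·3 + 2; at 4: 2·4^4 + 2·4^2 + 2·4 + 2 = 554; next = 553

554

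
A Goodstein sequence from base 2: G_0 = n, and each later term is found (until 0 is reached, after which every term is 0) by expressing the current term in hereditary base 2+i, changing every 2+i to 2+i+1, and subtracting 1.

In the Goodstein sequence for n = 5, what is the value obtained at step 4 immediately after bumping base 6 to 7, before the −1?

1198

5 —HB2→ 2^2 + 1 —bump→ 3^3 + 1 = 28 —(−1)→ 27
27 —HB3→ 3^3 —bump→ 4^4 = 256 —(−1)→ 255
255 —HB4→ 3·4^3 + 3·4^2 + 3·4 + 3 —bump→ 3·5^3 + 3·5^2 + 3·5 + 3 = 468 —(−1)→ 467
467 —HB5→ 3·5^3 + 3·5^2 + 3·5 + 2 —bump→ 3·6^3 + 3·6^2 + 3·6 + 2 = 776 —(−1)→ 775
775 —HB6→ 3·6^3 + 3·6^2 + 3·6 + 1 —bump→ 3·7^3 + 3·7^2 + 3·7 + 1 = 1198 —(−1)→ 1197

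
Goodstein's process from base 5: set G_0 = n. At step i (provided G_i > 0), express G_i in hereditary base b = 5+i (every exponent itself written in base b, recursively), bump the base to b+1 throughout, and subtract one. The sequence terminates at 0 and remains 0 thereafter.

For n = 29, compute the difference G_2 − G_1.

29 —HB5→ 5^2 + 4 —bump→ 6^2 + 4 = 40 —(−1)→ 39
39 —HB6→ 6^2 + 3 —bump→ 7^2 + 3 = 52 —(−1)→ 51

12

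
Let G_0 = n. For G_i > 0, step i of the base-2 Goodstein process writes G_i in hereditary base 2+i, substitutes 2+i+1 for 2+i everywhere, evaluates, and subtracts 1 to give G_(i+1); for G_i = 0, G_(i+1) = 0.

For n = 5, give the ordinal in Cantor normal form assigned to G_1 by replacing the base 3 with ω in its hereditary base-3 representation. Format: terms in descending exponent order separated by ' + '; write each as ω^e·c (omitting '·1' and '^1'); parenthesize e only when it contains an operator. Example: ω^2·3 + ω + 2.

ω^ω

[0] 5 ≡ 2^2 + 1 (base 2). Lift 3: 28. −1: 27.
[1] 27 ≡ 3^3 (base 3). Lift 4: 256. −1: 255.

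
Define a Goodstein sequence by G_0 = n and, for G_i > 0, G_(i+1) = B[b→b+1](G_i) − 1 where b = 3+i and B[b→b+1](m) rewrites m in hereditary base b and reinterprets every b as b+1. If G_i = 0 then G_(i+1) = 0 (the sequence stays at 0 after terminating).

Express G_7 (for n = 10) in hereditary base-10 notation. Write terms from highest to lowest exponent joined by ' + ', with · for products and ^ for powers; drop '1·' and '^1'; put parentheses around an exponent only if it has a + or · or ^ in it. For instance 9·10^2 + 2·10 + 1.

3·10 + 9

base 3: 10 = 3^2 + 1; at 4: 4^2 + 1 = 17; next = 16
base 4: 16 = 4^2; at 5: 5^2 = 25; next = 24
base 5: 24 = 4·5 + 4; at 6: 4·6 + 4 = 28; next = 27
base 6: 27 = 4·6 + 3; at 7: 4·7 + 3 = 31; next = 30
base 7: 30 = 4·7 + 2; at 8: 4·8 + 2 = 34; next = 33
base 8: 33 = 4·8 + 1; at 9: 4·9 + 1 = 37; next = 36
base 9: 36 = 4·9; at 10: 4·10 = 40; next = 39
base 10: 39 = 3·10 + 9; at 11: 3·11 + 9 = 42; next = 41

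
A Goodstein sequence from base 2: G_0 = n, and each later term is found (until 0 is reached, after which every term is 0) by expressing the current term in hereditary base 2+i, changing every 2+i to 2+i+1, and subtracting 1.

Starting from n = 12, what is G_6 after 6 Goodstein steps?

G_0=12  [base 2] 2^(2 + 1) + 2^2  →[2↦3]→  3^(3 + 1) + 3^3 = 108  −1 ⇒ G_1=107
G_1=107  [base 3] 3^(3 + 1) + 2·3^2 + 2·3 + 2  →[3↦4]→  4^(4 + 1) + 2·4^2 + 2·4 + 2 = 1066  −1 ⇒ G_2=1065
G_2=1065  [base 4] 4^(4 + 1) + 2·4^2 + 2·4 + 1  →[4↦5]→  5^(5 + 1) + 2·5^2 + 2·5 + 1 = 15686  −1 ⇒ G_3=15685
G_3=15685  [base 5] 5^(5 + 1) + 2·5^2 + 2·5  →[5↦6]→  6^(6 + 1) + 2·6^2 + 2·6 = 280020  −1 ⇒ G_4=280019
G_4=280019  [base 6] 6^(6 + 1) + 2·6^2 + 6 + 5  →[6↦7]→  7^(7 + 1) + 2·7^2 + 7 + 5 = 5764911  −1 ⇒ G_5=5764910
G_5=5764910  [base 7] 7^(7 + 1) + 2·7^2 + 7 + 4  →[7↦8]→  8^(8 + 1) + 2·8^2 + 8 + 4 = 134217868  −1 ⇒ G_6=134217867
G_6=134217867  [base 8] 8^(8 + 1) + 2·8^2 + 8 + 3  →[8↦9]→  9^(9 + 1) + 2·9^2 + 9 + 3 = 3486784575  −1 ⇒ G_7=3486784574

134217867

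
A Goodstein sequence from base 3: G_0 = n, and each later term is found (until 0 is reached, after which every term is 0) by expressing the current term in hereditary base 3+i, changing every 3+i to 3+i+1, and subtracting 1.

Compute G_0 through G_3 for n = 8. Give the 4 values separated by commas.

G_0=8  [base 3] 2·3 + 2  →[3↦4]→  2·4 + 2 = 10  −1 ⇒ G_1=9
G_1=9  [base 4] 2·4 + 1  →[4↦5]→  2·5 + 1 = 11  −1 ⇒ G_2=10
G_2=10  [base 5] 2·5  →[5↦6]→  2·6 = 12  −1 ⇒ G_3=11

8, 9, 10, 11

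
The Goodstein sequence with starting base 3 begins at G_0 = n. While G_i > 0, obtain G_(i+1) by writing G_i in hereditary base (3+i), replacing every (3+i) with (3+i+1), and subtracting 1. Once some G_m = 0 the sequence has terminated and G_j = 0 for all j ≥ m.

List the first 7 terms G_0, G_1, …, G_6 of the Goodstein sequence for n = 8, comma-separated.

step 0: 8 = 2·3 + 2; sub 4 for 3: 2·4 + 2; = 10; G_1 = 10−1 = 9
step 1: 9 = 2·4 + 1; sub 5 for 4: 2·5 + 1; = 11; G_2 = 11−1 = 10
step 2: 10 = 2·5; sub 6 for 5: 2·6; = 12; G_3 = 12−1 = 11
step 3: 11 = 6 + 5; sub 7 for 6: 7 + 5; = 12; G_4 = 12−1 = 11
step 4: 11 = 7 + 4; sub 8 for 7: 8 + 4; = 12; G_5 = 12−1 = 11
step 5: 11 = 8 + 3; sub 9 for 8: 9 + 3; = 12; G_6 = 12−1 = 11

8, 9, 10, 11, 11, 11, 11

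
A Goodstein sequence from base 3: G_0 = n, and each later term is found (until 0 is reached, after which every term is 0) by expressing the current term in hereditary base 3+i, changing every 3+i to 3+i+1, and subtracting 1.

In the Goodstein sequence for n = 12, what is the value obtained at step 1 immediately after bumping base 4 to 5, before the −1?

28

base 3: 12 = 3^2 + 3; at 4: 4^2 + 4 = 20; next = 19
base 4: 19 = 4^2 + 3; at 5: 5^2 + 3 = 28; next = 27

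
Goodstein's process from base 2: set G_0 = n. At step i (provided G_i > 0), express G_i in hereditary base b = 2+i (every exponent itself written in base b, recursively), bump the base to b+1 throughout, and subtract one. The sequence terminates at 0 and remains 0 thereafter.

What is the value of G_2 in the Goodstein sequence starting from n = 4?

41

G_0 = 4. HB_2(4) = 2^2. Bump = 27. G_1 = 26.
G_1 = 26. HB_3(26) = 2·3^2 + 2·3 + 2. Bump = 42. G_2 = 41.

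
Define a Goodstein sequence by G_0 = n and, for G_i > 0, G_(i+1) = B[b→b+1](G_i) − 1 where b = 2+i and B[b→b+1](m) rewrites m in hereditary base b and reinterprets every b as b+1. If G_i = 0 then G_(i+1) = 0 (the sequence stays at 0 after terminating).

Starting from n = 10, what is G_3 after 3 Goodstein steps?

15625

step 0: 10 = 2^(2 + 1) + 2; sub 3 for 2: 3^(3 + 1) + 3; = 84; G_1 = 84−1 = 83
step 1: 83 = 3^(3 + 1) + 2; sub 4 for 3: 4^(4 + 1) + 2; = 1026; G_2 = 1026−1 = 1025
step 2: 1025 = 4^(4 + 1) + 1; sub 5 for 4: 5^(5 + 1) + 1; = 15626; G_3 = 15626−1 = 15625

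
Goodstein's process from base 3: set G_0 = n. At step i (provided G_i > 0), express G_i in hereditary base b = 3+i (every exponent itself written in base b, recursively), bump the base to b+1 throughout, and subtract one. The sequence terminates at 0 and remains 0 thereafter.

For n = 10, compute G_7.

10 —HB3→ 3^2 + 1 —bump→ 4^2 + 1 = 17 —(−1)→ 16
16 —HB4→ 4^2 —bump→ 5^2 = 25 —(−1)→ 24
24 —HB5→ 4·5 + 4 —bump→ 4·6 + 4 = 28 —(−1)→ 27
27 —HB6→ 4·6 + 3 —bump→ 4·7 + 3 = 31 —(−1)→ 30
30 —HB7→ 4·7 + 2 —bump→ 4·8 + 2 = 34 —(−1)→ 33
33 —HB8→ 4·8 + 1 —bump→ 4·9 + 1 = 37 —(−1)→ 36
36 —HB9→ 4·9 —bump→ 4·10 = 40 —(−1)→ 39

39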